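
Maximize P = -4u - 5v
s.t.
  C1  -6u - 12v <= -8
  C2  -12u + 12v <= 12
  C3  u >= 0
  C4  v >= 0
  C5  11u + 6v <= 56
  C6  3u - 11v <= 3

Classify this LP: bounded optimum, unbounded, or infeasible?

Extreme points and P = -4u - 5v:
  (0, 2/3) → P = -10/3
  (62/51, 1/17) → P = -263/51
  (0, 1) → P = -5
  (50/17, 67/17) → P = -535/17
  (634/139, 135/139) → P = -3211/139
The feasible region has finitely many vertices and no improving ray; the maximum is -10/3 at (0, 2/3).

bounded optimum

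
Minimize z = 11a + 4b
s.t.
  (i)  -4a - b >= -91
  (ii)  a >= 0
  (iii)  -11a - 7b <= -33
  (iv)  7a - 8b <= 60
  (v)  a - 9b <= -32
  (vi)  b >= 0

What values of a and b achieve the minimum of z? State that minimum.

Extreme points and z = 11a + 4b:
  (0, 91) → z = 364
  (788/39, 397/39) → z = 10256/39
  (0, 33/7) → z = 132/7
  (73/106, 385/106) → z = 2343/106
  (796/55, 284/55) → z = 9892/55

At the optimal vertex, a = 0 and -11a - 7b = -33.
Solving simultaneously gives a = 0, b = 33/7.

a = 0, b = 33/7, minimum z = 132/7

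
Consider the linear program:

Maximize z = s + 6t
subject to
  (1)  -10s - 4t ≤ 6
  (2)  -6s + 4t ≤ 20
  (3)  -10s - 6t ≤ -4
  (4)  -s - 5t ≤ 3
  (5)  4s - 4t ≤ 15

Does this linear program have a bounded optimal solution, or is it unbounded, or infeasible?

From the feasible point (-26/19, 56/19), moving in the direction (4, 4) keeps every constraint satisfied while z increases without bound.

unbounded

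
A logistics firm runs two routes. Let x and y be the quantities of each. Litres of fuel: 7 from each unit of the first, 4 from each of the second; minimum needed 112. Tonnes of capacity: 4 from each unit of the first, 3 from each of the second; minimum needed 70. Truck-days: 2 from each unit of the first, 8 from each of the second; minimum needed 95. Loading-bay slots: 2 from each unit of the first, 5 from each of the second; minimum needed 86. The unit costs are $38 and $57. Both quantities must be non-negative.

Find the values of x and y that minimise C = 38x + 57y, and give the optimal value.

x = 8, y = 14, minimum C = 1102

Corner points and C = 38x + 57y:
  (0, 28) → C = 1596
  (95/2, 0) → C = 1805
  (8, 14) → C = 1102
  (71/2, 3) → C = 1520
The feasible region is unbounded (it extends along (0, 1), (1, 0)), but C strictly increases along every unbounded feasible direction, so there is no improving ray and the minimum is attained at a vertex.

The optimum lies where 7x + 4y = 112 and 2x + 5y = 86.
Solving simultaneously gives x = 8, y = 14.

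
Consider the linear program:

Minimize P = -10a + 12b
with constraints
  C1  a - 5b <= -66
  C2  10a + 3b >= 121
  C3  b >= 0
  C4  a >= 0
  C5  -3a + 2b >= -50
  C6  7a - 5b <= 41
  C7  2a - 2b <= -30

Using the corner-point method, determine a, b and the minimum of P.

The feasible region is unbounded (it extends along (0, 1), (2, 3)), but P strictly increases along every unbounded feasible direction, so there is no improving ray and the minimum is attained at a vertex.

At the optimal vertex, 10a + 3b = 121 and 2a - 2b = -30.
Solving simultaneously gives a = 76/13, b = 271/13.

a = 76/13, b = 271/13, minimum P = 2492/13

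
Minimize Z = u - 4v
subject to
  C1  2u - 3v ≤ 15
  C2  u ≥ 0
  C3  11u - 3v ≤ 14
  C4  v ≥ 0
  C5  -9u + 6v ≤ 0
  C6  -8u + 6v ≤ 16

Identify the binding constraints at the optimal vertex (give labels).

C3 and C5

Feasible corners and Z = u - 4v:
  (0, 0) → Z = 0
  (14/11, 0) → Z = 14/11
  (28/13, 42/13) → Z = -140/13

The minimum is at (28/13, 42/13). Substituting into each constraint, equality holds for C3 and C5; the remaining constraints have slack.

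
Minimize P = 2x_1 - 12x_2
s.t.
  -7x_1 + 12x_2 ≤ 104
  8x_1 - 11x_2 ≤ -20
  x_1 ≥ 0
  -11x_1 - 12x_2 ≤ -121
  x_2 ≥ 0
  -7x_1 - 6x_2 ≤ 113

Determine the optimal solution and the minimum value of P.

x_1 = 904/19, x_2 = 692/19, minimum P = -6496/19

At the optimal vertex, -7x_1 + 12x_2 = 104 and 8x_1 - 11x_2 = -20.
Solving simultaneously gives x_1 = 904/19, x_2 = 692/19.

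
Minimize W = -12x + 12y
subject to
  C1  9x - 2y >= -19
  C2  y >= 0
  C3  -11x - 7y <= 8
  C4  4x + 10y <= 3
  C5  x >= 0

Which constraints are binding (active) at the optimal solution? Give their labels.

C2 and C4

Feasible corners and W = -12x + 12y:
  (3/4, 0) → W = -9
  (0, 0) → W = 0
  (0, 3/10) → W = 18/5

The minimum is at (3/4, 0). Substituting into each constraint, equality holds for C2 and C4; the remaining constraints have slack.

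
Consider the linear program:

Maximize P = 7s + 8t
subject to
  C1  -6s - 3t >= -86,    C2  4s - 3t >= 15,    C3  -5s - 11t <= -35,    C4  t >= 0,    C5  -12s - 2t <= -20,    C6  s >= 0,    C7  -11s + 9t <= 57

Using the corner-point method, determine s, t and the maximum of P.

Extreme points and P = 7s + 8t:
  (101/10, 127/15) → P = 4153/30
  (43/3, 0) → P = 301/3
  (270/59, 65/59) → P = 2410/59
  (7, 0) → P = 49

s = 101/10, t = 127/15, maximum P = 4153/30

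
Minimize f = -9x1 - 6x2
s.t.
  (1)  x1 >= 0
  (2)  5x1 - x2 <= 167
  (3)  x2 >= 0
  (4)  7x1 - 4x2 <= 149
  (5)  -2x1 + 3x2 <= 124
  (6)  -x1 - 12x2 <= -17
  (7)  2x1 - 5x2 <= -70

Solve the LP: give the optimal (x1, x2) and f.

Extreme points and f = -9x1 - 6x2:
  (0, 124/3) → f = -248
  (0, 14) → f = -84
  (519/13, 424/13) → f = -555
  (625/13, 954/13) → f = -873
  (1025/27, 788/27) → f = -4651/9

The binding constraints are 5x1 - x2 = 167 and -2x1 + 3x2 = 124.
Solving simultaneously gives x1 = 625/13, x2 = 954/13.

x1 = 625/13, x2 = 954/13, minimum f = -873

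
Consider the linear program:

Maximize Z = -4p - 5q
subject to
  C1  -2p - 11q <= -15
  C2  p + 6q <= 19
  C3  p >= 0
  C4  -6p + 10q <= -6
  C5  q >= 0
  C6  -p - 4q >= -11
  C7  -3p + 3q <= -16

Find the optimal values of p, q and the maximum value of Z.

p = 17/3, q = 1/3, maximum Z = -73/3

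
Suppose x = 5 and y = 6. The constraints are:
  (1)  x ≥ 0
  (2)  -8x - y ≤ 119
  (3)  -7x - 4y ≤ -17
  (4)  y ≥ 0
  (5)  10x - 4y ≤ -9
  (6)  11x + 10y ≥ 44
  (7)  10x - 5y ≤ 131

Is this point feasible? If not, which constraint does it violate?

Constraint (5): 10x - 4y = 26, which is not ≤ -9. All other constraints are satisfied.

not feasible — violates (5)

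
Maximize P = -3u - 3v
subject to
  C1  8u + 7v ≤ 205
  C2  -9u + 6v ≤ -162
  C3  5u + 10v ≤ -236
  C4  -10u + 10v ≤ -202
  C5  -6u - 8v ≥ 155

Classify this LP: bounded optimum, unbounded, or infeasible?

unbounded

From the feasible point (2725/22, -1235/11), moving in the direction (-6, -9) keeps every constraint satisfied while P increases without bound.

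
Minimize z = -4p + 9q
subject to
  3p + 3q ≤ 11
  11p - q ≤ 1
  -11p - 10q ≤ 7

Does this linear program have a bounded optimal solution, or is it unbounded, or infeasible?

bounded optimum

Vertices and z = -4p + 9q:
  (7/18, 59/18) → z = 503/18
  (-131/3, 142/3) → z = 1802/3
  (3/121, -8/11) → z = -804/121
The feasible region has finitely many vertices and no improving ray; the minimum is -804/121 at (3/121, -8/11).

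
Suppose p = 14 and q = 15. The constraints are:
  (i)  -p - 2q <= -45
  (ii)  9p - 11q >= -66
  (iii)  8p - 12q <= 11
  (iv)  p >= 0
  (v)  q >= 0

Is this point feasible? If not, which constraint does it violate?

not feasible — violates (i)

Constraint (i): -p - 2q = -44, which is not ≤ -45. All other constraints are satisfied.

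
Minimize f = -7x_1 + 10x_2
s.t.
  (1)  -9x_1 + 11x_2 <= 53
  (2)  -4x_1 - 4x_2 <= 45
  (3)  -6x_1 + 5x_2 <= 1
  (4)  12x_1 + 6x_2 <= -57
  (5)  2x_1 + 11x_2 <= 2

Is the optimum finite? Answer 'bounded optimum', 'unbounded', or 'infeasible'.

Extreme points and f = -7x_1 + 10x_2:
  (-229/44, -133/22) → f = -1057/44
  (7/4, -13) → f = -569/4
  (-97/32, -55/16) → f = -421/32
The feasible region has finitely many vertices and no improving ray; the minimum is -569/4 at (7/4, -13).

bounded optimum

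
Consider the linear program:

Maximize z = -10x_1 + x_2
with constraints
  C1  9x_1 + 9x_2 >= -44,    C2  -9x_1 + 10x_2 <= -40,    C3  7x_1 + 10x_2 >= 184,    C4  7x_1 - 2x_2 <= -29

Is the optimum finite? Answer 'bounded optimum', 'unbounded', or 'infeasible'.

infeasible

The boundaries 9x_1 + 9x_2 = -44 and 7x_1 + 10x_2 = 184 meet at (-2096/27, 1964/27), but that point violates -9x_1 + 10x_2 ≤ -40. Every candidate vertex is excluded by some other constraint, so the feasible region is empty.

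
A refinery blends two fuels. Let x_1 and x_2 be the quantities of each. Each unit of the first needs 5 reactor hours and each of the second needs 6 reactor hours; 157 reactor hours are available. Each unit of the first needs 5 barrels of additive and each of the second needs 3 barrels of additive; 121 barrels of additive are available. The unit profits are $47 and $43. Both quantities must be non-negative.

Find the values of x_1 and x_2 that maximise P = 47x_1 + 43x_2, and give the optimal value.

Feasible corners and P = 47x_1 + 43x_2:
  (0, 0) → P = 0
  (0, 157/6) → P = 6751/6
  (121/5, 0) → P = 5687/5
  (17, 12) → P = 1315

At the optimal vertex, 5x_1 + 6x_2 = 157 and 5x_1 + 3x_2 = 121.
Solving simultaneously gives x_1 = 17, x_2 = 12.

x_1 = 17, x_2 = 12, maximum P = 1315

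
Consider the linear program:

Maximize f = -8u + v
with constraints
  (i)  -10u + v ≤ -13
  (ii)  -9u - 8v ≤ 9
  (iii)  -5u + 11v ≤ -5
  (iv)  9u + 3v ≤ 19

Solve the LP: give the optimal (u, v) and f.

Feasible corners and f = -8u + v:
  (95/89, -207/89) → f = -967/89
  (46/35, 1/7) → f = -363/35
  (179/45, -28/5) → f = -1684/45
  (112/57, 25/57) → f = -871/57

u = 46/35, v = 1/7, maximum f = -363/35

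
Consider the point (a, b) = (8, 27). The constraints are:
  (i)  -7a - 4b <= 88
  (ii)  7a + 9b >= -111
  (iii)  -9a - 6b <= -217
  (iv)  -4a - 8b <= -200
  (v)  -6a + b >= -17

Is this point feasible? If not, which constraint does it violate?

Constraint (v): -6a + b = -21, which is not ≥ -17. All other constraints are satisfied.

not feasible — violates (v)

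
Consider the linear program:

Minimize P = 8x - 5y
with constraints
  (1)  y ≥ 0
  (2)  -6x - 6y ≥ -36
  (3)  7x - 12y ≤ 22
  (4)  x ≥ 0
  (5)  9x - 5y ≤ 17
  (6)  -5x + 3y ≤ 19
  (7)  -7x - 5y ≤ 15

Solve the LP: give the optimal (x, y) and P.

Vertices and P = 8x - 5y:
  (0, 0) → P = 0
  (17/9, 0) → P = 136/9
  (0, 6) → P = -30
  (47/14, 37/14) → P = 191/14

The optimum lies where -6x - 6y = -36 and x = 0.
Solving simultaneously gives x = 0, y = 6.

x = 0, y = 6, minimum P = -30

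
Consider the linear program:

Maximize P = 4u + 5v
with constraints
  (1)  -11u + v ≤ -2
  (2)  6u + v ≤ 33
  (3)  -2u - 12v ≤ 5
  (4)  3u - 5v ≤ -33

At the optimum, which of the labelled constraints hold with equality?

(1) and (2)

Corner points and P = 4u + 5v:
  (35/17, 351/17) → P = 1895/17
  (43/52, 369/52) → P = 2017/52
  (4, 9) → P = 61

The maximum is at (35/17, 351/17). Substituting into each constraint, equality holds for (1) and (2); the remaining constraints have slack.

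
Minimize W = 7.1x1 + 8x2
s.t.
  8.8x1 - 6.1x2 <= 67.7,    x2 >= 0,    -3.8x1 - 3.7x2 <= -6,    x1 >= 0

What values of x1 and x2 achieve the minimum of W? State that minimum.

x1 = 30/19, x2 = 0, minimum W = 213/19

Vertices and W = 7.1x1 + 8x2:
  (677/88, 0) → W = 48067/880
  (30/19, 0) → W = 213/19
  (0, 60/37) → W = 480/37
The feasible region is unbounded (it extends along (0, 1), (61, 88)), but W strictly increases along every unbounded feasible direction, so there is no improving ray and the minimum is attained at a vertex.

The optimum lies where x2 = 0 and -3.8x1 - 3.7x2 = -6.
Solving simultaneously gives x1 = 30/19, x2 = 0.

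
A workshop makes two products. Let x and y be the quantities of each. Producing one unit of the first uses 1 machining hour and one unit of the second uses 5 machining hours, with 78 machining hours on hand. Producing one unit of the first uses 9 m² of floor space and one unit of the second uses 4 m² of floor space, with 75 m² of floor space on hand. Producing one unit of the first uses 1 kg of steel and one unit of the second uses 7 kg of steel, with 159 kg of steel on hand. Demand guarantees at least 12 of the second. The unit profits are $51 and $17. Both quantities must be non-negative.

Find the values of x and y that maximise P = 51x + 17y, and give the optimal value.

The optimum lies where 9x + 4y = 75 and y = 12.
Solving simultaneously gives x = 3, y = 12.

x = 3, y = 12, maximum P = 357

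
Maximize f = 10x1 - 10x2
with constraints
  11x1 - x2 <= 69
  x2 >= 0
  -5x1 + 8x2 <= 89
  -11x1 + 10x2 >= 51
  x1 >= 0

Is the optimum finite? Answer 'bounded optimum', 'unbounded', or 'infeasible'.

bounded optimum

Extreme points and f = 10x1 - 10x2:
  (641/83, 1324/83) → f = -6830/83
  (247/33, 40/3) → f = -1930/33
  (0, 89/8) → f = -445/4
  (0, 51/10) → f = -51
The feasible region has finitely many vertices and no improving ray; the maximum is -51 at (0, 51/10).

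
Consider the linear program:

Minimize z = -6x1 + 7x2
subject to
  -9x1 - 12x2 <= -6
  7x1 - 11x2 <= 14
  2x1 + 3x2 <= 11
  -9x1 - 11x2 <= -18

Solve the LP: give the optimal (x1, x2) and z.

Feasible corners and z = -6x1 + 7x2:
  (163/43, 49/43) → z = -635/43
  (2, 0) → z = -12
  (-67/5, 63/5) → z = 843/5

At the optimal vertex, 7x1 - 11x2 = 14 and 2x1 + 3x2 = 11.
Solving simultaneously gives x1 = 163/43, x2 = 49/43.

x1 = 163/43, x2 = 49/43, minimum z = -635/43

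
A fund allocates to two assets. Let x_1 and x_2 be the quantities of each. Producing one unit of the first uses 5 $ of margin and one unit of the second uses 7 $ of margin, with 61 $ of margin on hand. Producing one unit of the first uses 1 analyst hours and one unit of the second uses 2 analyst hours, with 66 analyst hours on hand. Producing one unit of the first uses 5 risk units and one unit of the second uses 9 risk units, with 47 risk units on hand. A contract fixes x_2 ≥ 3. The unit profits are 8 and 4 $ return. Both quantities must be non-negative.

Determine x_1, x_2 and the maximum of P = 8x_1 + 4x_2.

At the optimal vertex, 5x_1 + 9x_2 = 47 and x_2 = 3.
Solving simultaneously gives x_1 = 4, x_2 = 3.

x_1 = 4, x_2 = 3, maximum P = 44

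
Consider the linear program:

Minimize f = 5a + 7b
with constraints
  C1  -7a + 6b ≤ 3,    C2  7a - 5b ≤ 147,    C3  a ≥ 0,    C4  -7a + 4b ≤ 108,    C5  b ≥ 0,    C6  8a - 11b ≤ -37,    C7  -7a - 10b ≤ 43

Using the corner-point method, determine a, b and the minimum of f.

Vertices and f = 5a + 7b:
  (897/7, 150) → f = 11835/7
  (189/29, 235/29) → f = 2590/29
  (1802/37, 1435/37) → f = 515

a = 189/29, b = 235/29, minimum f = 2590/29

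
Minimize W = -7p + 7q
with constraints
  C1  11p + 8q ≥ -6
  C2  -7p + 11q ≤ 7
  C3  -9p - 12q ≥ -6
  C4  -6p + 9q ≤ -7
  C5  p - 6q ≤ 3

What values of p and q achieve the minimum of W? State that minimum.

p = 12/11, q = -7/22, minimum W = -217/22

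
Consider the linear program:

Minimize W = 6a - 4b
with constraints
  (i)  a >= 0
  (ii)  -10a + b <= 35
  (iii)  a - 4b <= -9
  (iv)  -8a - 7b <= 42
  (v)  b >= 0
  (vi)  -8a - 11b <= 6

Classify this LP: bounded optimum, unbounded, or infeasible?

unbounded

From the feasible point (0, 35), moving in the direction (1, 10) keeps every constraint satisfied while W decreases without bound.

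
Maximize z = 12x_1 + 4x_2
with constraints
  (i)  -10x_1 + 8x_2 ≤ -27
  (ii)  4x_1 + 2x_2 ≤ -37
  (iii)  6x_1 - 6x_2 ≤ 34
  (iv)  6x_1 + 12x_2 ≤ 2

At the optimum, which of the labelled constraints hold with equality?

Feasible corners and z = 12x_1 + 4x_2:
  (-121/26, -239/26) → z = -1204/13
  (-55/6, -89/6) → z = -508/3
  (-77/18, -179/18) → z = -820/9

The maximum is at (-77/18, -179/18). Substituting into each constraint, equality holds for (ii) and (iii); the remaining constraints have slack.

(ii) and (iii)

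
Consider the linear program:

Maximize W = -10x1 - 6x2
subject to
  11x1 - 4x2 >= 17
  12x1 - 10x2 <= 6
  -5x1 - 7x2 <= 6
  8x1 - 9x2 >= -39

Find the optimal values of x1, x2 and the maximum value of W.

x1 = 73/31, x2 = 69/31, maximum W = -1144/31

Feasible corners and W = -10x1 - 6x2:
  (73/31, 69/31) → W = -1144/31
  (309/67, 565/67) → W = -6480/67
  (111/7, 129/7) → W = -1884/7

At the optimal vertex, 11x1 - 4x2 = 17 and 12x1 - 10x2 = 6.
Solving simultaneously gives x1 = 73/31, x2 = 69/31.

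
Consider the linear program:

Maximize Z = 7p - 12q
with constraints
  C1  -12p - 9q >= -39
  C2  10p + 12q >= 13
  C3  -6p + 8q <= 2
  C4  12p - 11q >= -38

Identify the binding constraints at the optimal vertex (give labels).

Extreme points and Z = 7p - 12q:
  (13/2, -13/3) → Z = 195/2
  (49/25, 43/25) → Z = -173/25
  (10/19, 49/76) → Z = -77/19

The maximum is at (13/2, -13/3). Substituting into each constraint, equality holds for C1 and C2; the remaining constraints have slack.

C1 and C2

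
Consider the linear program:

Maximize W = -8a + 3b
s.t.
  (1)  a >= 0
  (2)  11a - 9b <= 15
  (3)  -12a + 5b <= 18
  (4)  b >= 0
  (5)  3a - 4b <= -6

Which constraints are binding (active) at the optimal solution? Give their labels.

(1) and (3)

Feasible corners and W = -8a + 3b:
  (0, 18/5) → W = 54/5
  (0, 3/2) → W = 9/2
  (114/17, 111/17) → W = -579/17
The feasible region is unbounded (it extends along (9, 11), (5, 12)), but W strictly decreases along every unbounded feasible direction, so there is no improving ray and the maximum is attained at a vertex.

The maximum is at (0, 18/5). Substituting into each constraint, equality holds for (1) and (3); the remaining constraints have slack.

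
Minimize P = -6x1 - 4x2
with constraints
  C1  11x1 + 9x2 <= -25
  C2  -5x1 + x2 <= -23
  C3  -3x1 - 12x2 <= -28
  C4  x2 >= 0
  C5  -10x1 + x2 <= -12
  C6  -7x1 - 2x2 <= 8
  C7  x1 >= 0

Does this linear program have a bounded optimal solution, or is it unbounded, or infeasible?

infeasible

The boundaries -5x1 + x2 = -23 and -3x1 - 12x2 = -28 meet at (304/63, 71/63), but that point violates 11x1 + 9x2 ≤ -25. Every candidate vertex is excluded by some other constraint, so the feasible region is empty.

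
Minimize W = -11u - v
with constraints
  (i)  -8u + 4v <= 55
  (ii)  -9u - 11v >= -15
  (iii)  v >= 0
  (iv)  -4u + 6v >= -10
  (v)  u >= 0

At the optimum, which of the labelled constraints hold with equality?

Feasible corners and W = -11u - v:
  (5/3, 0) → W = -55/3
  (0, 15/11) → W = -15/11
  (0, 0) → W = 0

The minimum is at (5/3, 0). Substituting into each constraint, equality holds for (ii) and (iii); the remaining constraints have slack.

(ii) and (iii)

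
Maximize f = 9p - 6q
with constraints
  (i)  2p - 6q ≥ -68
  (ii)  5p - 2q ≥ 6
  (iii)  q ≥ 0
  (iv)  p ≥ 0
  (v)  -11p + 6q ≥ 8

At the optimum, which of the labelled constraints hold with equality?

(ii) and (v)

Corner points and f = 9p - 6q:
  (86/13, 176/13) → f = -282/13
  (20/3, 122/9) → f = -64/3
  (13/2, 53/4) → f = -21

The maximum is at (13/2, 53/4). Substituting into each constraint, equality holds for (ii) and (v); the remaining constraints have slack.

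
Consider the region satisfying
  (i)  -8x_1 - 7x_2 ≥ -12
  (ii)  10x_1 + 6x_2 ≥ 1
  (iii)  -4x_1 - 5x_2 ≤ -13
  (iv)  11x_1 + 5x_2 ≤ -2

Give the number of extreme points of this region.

The feasible vertices (each the meet of two boundaries and inside every other half-plane) are:
  (-65/22, 56/11)
  (-31/12, 14/3)
  (-73/26, 63/13)

3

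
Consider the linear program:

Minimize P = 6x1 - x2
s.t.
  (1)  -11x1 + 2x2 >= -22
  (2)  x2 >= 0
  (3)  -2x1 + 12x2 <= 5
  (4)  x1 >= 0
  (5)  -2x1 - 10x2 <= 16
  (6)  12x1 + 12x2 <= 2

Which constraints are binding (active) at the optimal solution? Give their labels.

Vertices and P = 6x1 - x2:
  (0, 0) → P = 0
  (1/6, 0) → P = 1
  (0, 1/6) → P = -1/6

The minimum is at (0, 1/6). Substituting into each constraint, equality holds for (4) and (6); the remaining constraints have slack.

(4) and (6)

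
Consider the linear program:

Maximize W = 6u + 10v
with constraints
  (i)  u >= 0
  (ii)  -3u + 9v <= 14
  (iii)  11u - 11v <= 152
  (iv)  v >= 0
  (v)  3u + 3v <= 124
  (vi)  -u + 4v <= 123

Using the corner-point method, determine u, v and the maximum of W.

Vertices and W = 6u + 10v:
  (0, 14/9) → W = 140/9
  (0, 0) → W = 0
  (761/33, 305/33) → W = 7616/33
  (152/11, 0) → W = 912/11

At the optimal vertex, -3u + 9v = 14 and 11u - 11v = 152.
Solving simultaneously gives u = 761/33, v = 305/33.

u = 761/33, v = 305/33, maximum W = 7616/33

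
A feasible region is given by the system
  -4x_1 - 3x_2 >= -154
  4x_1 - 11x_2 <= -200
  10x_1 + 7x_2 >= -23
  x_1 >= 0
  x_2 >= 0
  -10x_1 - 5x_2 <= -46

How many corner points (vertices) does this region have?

3

The feasible vertices (each the meet of two boundaries and inside every other half-plane) are:
  (547/28, 177/7)
  (0, 154/3)
  (0, 200/11)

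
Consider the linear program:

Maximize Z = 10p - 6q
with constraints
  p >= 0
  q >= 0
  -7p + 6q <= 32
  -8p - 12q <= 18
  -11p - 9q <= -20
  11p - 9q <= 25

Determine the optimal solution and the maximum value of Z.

Vertices and Z = 10p - 6q:
  (0, 16/3) → Z = -32
  (0, 20/9) → Z = -40/3
  (20/11, 0) → Z = 200/11
  (25/11, 0) → Z = 250/11
  (146, 527/3) → Z = 406

The binding constraints are -7p + 6q = 32 and 11p - 9q = 25.
Solving simultaneously gives p = 146, q = 527/3.

p = 146, q = 527/3, maximum Z = 406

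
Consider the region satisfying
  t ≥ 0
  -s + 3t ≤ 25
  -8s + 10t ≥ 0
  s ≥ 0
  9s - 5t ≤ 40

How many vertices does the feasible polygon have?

4

Intersecting each pair of boundary lines and keeping only the points that satisfy every inequality leaves:
  (0, 0)
  (0, 25/3)
  (245/22, 265/22)
  (8, 32/5)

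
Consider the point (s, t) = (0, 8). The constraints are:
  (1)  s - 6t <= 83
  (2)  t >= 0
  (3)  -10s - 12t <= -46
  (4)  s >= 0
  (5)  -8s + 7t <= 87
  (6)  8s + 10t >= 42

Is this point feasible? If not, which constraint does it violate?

(1): -48 ≤ 83 ✓
(2): 8 ≥ 0 ✓
(3): -96 ≤ -46 ✓
(4): 0 ≥ 0 ✓
(5): 56 ≤ 87 ✓
(6): 80 ≥ 42 ✓

feasible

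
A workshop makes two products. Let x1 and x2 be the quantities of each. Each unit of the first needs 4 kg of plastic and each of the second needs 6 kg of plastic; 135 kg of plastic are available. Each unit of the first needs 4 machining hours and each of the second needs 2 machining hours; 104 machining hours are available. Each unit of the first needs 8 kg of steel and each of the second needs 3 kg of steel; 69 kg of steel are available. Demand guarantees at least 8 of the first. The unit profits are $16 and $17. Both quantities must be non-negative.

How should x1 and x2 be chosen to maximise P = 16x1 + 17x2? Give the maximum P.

x1 = 8, x2 = 5/3, maximum P = 469/3

Vertices and P = 16x1 + 17x2:
  (69/8, 0) → P = 138
  (8, 0) → P = 128
  (8, 5/3) → P = 469/3

The optimum lies where 8x1 + 3x2 = 69 and x1 = 8.
Solving simultaneously gives x1 = 8, x2 = 5/3.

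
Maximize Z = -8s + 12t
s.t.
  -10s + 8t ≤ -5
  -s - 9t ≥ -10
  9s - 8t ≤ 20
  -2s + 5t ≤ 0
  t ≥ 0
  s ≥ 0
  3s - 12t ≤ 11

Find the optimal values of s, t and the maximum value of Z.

s = 25/34, t = 5/17, maximum Z = -40/17

Corner points and Z = -8s + 12t:
  (25/34, 5/17) → Z = -40/17
  (1/2, 0) → Z = -4
  (260/89, 70/89) → Z = -1240/89
  (50/23, 20/23) → Z = -160/23
  (20/9, 0) → Z = -160/9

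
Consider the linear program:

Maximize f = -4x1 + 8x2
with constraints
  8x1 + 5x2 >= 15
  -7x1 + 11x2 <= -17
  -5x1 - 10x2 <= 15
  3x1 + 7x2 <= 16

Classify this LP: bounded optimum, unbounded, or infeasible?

Extreme points and f = -4x1 + 8x2:
  (250/123, -31/123) → f = -416/41
  (45/11, -39/11) → f = -492/11
  (295/82, 61/82) → f = -346/41
The feasible region has finitely many vertices and no improving ray; the maximum is -346/41 at (295/82, 61/82).

bounded optimum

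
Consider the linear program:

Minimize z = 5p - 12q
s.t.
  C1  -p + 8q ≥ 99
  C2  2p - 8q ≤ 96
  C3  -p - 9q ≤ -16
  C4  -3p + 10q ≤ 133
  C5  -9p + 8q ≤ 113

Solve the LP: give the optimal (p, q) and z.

p = -1, q = 13, minimum z = -161

Extreme points and z = 5p - 12q:
  (195, 147/4) → z = 534
  (-7/4, 389/32) → z = -1237/8
  (-1, 13) → z = -161
The feasible region is unbounded (it extends along (4, 1), (10, 3)), but z strictly increases along every unbounded feasible direction, so there is no improving ray and the minimum is attained at a vertex.

At the optimal vertex, -3p + 10q = 133 and -9p + 8q = 113.
Solving simultaneously gives p = -1, q = 13.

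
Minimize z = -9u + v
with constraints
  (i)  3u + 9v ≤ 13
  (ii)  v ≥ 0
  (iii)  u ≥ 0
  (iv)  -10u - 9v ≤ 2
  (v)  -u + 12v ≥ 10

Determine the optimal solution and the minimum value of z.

Feasible corners and z = -9u + v:
  (0, 13/9) → z = 13/9
  (22/15, 43/45) → z = -551/45
  (0, 5/6) → z = 5/6

u = 22/15, v = 43/45, minimum z = -551/45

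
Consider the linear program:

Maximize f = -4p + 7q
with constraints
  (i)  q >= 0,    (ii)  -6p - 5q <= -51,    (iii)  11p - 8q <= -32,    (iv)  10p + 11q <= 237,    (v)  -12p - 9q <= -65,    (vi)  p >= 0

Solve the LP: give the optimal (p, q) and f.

p = 0, q = 237/11, maximum f = 1659/11

Vertices and f = -4p + 7q:
  (248/103, 753/103) → f = 4279/103
  (0, 51/5) → f = 357/5
  (1544/201, 2927/201) → f = 4771/67
  (0, 237/11) → f = 1659/11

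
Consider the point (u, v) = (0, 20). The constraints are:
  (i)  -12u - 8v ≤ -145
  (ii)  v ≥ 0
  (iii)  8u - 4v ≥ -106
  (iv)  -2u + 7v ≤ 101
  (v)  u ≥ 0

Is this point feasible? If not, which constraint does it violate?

not feasible — violates (iv)

Constraint (iv): -2u + 7v = 140, which is not ≤ 101. All other constraints are satisfied.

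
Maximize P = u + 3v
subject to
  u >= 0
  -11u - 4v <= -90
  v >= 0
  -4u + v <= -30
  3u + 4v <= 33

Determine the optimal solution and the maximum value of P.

Extreme points and P = u + 3v:
  (90/11, 0) → P = 90/11
  (70/9, 10/9) → P = 100/9
  (11, 0) → P = 11
  (153/19, 42/19) → P = 279/19

At the optimal vertex, -4u + v = -30 and 3u + 4v = 33.
Solving simultaneously gives u = 153/19, v = 42/19.

u = 153/19, v = 42/19, maximum P = 279/19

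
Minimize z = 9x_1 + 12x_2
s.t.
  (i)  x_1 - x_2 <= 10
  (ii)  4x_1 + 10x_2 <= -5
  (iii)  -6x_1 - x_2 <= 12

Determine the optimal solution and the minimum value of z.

Vertices and z = 9x_1 + 12x_2:
  (95/14, -45/14) → z = 45/2
  (-2/7, -72/7) → z = -126
  (-115/56, 9/28) → z = -117/8

x_1 = -2/7, x_2 = -72/7, minimum z = -126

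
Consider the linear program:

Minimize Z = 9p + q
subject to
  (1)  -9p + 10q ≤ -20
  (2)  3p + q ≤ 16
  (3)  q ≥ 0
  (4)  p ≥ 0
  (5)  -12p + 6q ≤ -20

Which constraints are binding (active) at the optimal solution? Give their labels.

(1) and (3)

Feasible corners and Z = 9p + q:
  (60/13, 28/13) → Z = 568/13
  (20/9, 0) → Z = 20
  (16/3, 0) → Z = 48

The minimum is at (20/9, 0). Substituting into each constraint, equality holds for (1) and (3); the remaining constraints have slack.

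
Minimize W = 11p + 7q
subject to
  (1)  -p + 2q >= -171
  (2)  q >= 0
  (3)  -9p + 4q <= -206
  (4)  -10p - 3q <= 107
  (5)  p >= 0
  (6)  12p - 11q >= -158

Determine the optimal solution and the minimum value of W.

Feasible corners and W = 11p + 7q:
  (171, 0) → W = 1881
  (206/9, 0) → W = 2266/9
  (966/17, 1298/17) → W = 19712/17
The feasible region is unbounded (it extends along (2, 1), (11, 12)), but W strictly increases along every unbounded feasible direction, so there is no improving ray and the minimum is attained at a vertex.

The optimum lies where q = 0 and -9p + 4q = -206.
Solving simultaneously gives p = 206/9, q = 0.

p = 206/9, q = 0, minimum W = 2266/9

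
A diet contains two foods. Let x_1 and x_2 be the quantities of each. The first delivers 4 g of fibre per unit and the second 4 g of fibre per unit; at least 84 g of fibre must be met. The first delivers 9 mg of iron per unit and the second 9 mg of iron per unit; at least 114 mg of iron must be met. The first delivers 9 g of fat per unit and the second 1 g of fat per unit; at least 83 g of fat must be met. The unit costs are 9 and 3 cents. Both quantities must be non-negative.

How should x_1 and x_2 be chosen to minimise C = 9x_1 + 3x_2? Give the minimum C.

Corner points and C = 9x_1 + 3x_2:
  (0, 83) → C = 249
  (21, 0) → C = 189
  (31/4, 53/4) → C = 219/2
The feasible region is unbounded (it extends along (0, 1), (1, 0)), but C strictly increases along every unbounded feasible direction, so there is no improving ray and the minimum is attained at a vertex.

At the optimal vertex, 4x_1 + 4x_2 = 84 and 9x_1 + x_2 = 83.
Solving simultaneously gives x_1 = 31/4, x_2 = 53/4.

x_1 = 31/4, x_2 = 53/4, minimum C = 219/2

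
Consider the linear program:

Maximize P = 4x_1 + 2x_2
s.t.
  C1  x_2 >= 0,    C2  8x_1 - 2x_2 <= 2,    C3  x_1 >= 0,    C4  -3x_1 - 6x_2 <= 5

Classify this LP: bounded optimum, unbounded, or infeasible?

From the feasible point (1/4, 0), moving in the direction (0, 1) keeps every constraint satisfied while P increases without bound.

unbounded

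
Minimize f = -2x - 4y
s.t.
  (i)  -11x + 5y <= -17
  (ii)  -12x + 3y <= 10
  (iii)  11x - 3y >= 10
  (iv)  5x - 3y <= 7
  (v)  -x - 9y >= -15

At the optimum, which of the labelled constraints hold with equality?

Vertices and f = -2x - 4y:
  (2, 1) → f = -8
  (57/26, 37/26) → f = -131/13
  (9/4, 17/12) → f = -61/6

The minimum is at (9/4, 17/12). Substituting into each constraint, equality holds for (iv) and (v); the remaining constraints have slack.

(iv) and (v)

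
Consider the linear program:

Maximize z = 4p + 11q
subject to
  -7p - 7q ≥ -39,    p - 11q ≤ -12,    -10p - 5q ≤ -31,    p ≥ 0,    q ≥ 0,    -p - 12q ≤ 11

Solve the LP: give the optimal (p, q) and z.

p = 22/35, q = 173/35, maximum z = 1991/35

Vertices and z = 4p + 11q:
  (115/28, 41/28) → z = 911/28
  (22/35, 173/35) → z = 1991/35
  (281/115, 151/115) → z = 557/23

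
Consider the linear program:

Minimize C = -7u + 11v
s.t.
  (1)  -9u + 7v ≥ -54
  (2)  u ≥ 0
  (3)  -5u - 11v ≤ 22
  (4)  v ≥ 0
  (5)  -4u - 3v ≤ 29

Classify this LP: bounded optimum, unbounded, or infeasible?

bounded optimum

Vertices and C = -7u + 11v:
  (6, 0) → C = -42
  (0, 0) → C = 0
The feasible region has finitely many vertices and no improving ray; the minimum is -42 at (6, 0).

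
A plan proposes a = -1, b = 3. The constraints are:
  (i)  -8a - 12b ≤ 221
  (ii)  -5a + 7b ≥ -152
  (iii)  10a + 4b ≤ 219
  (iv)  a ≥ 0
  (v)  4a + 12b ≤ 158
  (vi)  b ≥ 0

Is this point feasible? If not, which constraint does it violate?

not feasible — violates (iv)

Constraint (iv): a = -1, which is not ≥ 0. All other constraints are satisfied.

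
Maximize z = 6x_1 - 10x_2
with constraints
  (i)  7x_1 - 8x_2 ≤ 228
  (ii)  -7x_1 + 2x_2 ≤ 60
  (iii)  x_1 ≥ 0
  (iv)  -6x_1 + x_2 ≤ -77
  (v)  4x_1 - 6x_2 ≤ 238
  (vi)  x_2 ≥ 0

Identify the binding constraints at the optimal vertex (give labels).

(i) and (vi)

Vertices and z = 6x_1 - 10x_2:
  (228/7, 0) → z = 1368/7
  (214/5, 899/5) → z = -7706/5
  (77/6, 0) → z = 77
The feasible region is unbounded (it extends along (2, 7), (8, 7)), but z strictly decreases along every unbounded feasible direction, so there is no improving ray and the maximum is attained at a vertex.

The maximum is at (228/7, 0). Substituting into each constraint, equality holds for (i) and (vi); the remaining constraints have slack.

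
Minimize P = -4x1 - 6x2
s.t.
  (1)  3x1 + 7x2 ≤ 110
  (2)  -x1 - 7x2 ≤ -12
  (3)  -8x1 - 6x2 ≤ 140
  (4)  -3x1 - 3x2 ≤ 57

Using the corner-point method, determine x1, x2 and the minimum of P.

x1 = 49, x2 = -37/7, minimum P = -1150/7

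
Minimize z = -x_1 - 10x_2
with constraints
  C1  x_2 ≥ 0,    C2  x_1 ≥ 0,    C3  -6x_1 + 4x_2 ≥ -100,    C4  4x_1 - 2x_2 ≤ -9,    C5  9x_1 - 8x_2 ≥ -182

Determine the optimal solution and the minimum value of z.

Corner points and z = -x_1 - 10x_2:
  (0, 9/2) → z = -45
  (0, 91/4) → z = -455/2
  (146/7, 647/14) → z = -483

x_1 = 146/7, x_2 = 647/14, minimum z = -483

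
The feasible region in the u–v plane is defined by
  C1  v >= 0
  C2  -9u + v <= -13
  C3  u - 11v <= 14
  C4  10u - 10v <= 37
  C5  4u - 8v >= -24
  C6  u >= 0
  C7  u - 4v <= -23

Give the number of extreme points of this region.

The feasible vertices (each the meet of two boundaries and inside every other half-plane) are:
  (67/5, 97/10)
  (63/5, 89/10)
  (11, 17/2)

3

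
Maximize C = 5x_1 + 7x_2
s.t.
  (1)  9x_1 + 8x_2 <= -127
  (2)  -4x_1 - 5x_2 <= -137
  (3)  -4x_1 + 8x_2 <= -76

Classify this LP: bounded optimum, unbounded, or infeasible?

infeasible

The boundaries 9x_1 + 8x_2 = -127 and -4x_1 - 5x_2 = -137 meet at (-1731/13, 1741/13), but that point violates -4x_1 + 8x_2 ≤ -76. Every candidate vertex is excluded by some other constraint, so the feasible region is empty.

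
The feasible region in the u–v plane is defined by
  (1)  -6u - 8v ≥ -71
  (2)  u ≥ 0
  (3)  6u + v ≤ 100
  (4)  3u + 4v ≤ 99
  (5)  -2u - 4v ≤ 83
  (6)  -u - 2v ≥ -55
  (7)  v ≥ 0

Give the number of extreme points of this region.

Of the 19 pairwise boundary intersections, those satisfying every inequality are:
  (0, 71/8)
  (71/6, 0)
  (0, 0)

3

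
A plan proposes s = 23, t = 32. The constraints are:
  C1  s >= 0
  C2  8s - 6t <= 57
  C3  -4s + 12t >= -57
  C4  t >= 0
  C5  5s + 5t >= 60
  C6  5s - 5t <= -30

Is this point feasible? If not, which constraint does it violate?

C1: 23 ≥ 0 ✓
C2: -8 ≤ 57 ✓
C3: 292 ≥ -57 ✓
C4: 32 ≥ 0 ✓
C5: 275 ≥ 60 ✓
C6: -45 ≤ -30 ✓

feasible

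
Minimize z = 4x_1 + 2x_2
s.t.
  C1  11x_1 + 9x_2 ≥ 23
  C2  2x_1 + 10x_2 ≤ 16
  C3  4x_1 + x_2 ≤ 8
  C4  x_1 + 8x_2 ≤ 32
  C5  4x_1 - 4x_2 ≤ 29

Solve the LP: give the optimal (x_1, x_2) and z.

x_1 = 43/46, x_2 = 65/46, minimum z = 151/23

Vertices and z = 4x_1 + 2x_2:
  (43/46, 65/46) → z = 151/23
  (49/25, 4/25) → z = 204/25
  (32/19, 24/19) → z = 176/19

The binding constraints are 11x_1 + 9x_2 = 23 and 2x_1 + 10x_2 = 16.
Solving simultaneously gives x_1 = 43/46, x_2 = 65/46.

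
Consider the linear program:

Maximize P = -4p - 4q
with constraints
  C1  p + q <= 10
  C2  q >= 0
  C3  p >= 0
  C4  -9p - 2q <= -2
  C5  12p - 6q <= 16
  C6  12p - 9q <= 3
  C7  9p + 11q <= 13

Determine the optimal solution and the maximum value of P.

p = 2/9, q = 0, maximum P = -8/9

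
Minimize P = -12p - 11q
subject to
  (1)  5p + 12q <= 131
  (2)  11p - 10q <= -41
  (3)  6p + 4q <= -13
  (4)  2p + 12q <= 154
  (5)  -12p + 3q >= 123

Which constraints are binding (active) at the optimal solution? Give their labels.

(3) and (4)

Vertices and P = -12p - 11q:
  (-369/29, -287/29) → P = 7585/29
  (-193/16, 475/32) → P = -593/32
  (-177/22, 97/11) → P = -5/11
The feasible region is unbounded (it extends along (-6, 1), (-10, -11)), but P strictly increases along every unbounded feasible direction, so there is no improving ray and the minimum is attained at a vertex.

The minimum is at (-193/16, 475/32). Substituting into each constraint, equality holds for (3) and (4); the remaining constraints have slack.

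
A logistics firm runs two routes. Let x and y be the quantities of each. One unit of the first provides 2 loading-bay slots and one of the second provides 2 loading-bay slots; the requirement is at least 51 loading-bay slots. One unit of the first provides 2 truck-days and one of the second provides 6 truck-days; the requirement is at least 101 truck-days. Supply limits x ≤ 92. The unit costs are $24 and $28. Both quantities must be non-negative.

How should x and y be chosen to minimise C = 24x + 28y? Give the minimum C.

Extreme points and C = 24x + 28y:
  (0, 51/2) → C = 714
  (101/2, 0) → C = 1212
  (92, 0) → C = 2208
  (13, 25/2) → C = 662
The feasible region is unbounded (it extends along (0, 1)), but C strictly increases along every unbounded feasible direction, so there is no improving ray and the minimum is attained at a vertex.

The binding constraints are 2x + 2y = 51 and 2x + 6y = 101.
Solving simultaneously gives x = 13, y = 25/2.

x = 13, y = 25/2, minimum C = 662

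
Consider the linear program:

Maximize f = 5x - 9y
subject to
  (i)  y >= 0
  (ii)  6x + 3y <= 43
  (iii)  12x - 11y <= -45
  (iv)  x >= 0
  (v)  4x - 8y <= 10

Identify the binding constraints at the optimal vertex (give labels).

(iii) and (iv)

Feasible corners and f = 5x - 9y:
  (169/51, 131/17) → f = -2692/51
  (0, 43/3) → f = -129
  (0, 45/11) → f = -405/11

The maximum is at (0, 45/11). Substituting into each constraint, equality holds for (iii) and (iv); the remaining constraints have slack.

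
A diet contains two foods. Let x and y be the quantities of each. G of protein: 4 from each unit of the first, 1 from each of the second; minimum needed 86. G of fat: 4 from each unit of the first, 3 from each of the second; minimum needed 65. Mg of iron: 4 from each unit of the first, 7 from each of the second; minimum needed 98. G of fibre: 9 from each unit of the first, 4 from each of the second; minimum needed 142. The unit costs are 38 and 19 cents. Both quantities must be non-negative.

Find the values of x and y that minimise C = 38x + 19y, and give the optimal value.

The feasible region is unbounded (it extends along (0, 1), (1, 0)), but C strictly increases along every unbounded feasible direction, so there is no improving ray and the minimum is attained at a vertex.

The optimum lies where 4x + y = 86 and 4x + 7y = 98.
Solving simultaneously gives x = 21, y = 2.

x = 21, y = 2, minimum C = 836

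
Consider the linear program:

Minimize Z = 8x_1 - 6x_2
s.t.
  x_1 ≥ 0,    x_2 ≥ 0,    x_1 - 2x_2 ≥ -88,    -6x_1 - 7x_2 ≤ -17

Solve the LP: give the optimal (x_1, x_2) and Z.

The feasible region is unbounded (it extends along (2, 1), (1, 0)), but Z strictly increases along every unbounded feasible direction, so there is no improving ray and the minimum is attained at a vertex.

x_1 = 0, x_2 = 44, minimum Z = -264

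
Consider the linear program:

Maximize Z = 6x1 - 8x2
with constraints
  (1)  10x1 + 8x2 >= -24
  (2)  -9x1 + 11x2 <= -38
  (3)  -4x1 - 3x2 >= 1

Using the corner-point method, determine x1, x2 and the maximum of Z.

x1 = 32, x2 = -43, maximum Z = 536

Vertices and Z = 6x1 - 8x2:
  (20/91, -298/91) → Z = 2504/91
  (32, -43) → Z = 536
  (103/71, -161/71) → Z = 1906/71

At the optimal vertex, 10x1 + 8x2 = -24 and -4x1 - 3x2 = 1.
Solving simultaneously gives x1 = 32, x2 = -43.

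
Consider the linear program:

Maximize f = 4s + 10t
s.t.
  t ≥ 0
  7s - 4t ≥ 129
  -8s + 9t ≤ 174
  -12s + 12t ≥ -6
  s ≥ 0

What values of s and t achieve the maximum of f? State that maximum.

Extreme points and f = 4s + 10t:
  (1857/31, 2250/31) → f = 29928/31
  (127/3, 251/6) → f = 1763/3
  (357/2, 178) → f = 2494

The binding constraints are -8s + 9t = 174 and -12s + 12t = -6.
Solving simultaneously gives s = 357/2, t = 178.

s = 357/2, t = 178, maximum f = 2494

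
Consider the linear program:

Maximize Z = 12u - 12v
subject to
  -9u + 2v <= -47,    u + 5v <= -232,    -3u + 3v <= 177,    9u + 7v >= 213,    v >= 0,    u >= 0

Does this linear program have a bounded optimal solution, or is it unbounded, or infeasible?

infeasible

The boundaries -9u + 2v = -47 and -3u + 3v = 177 meet at (165/7, 578/7), but that point violates u + 5v ≤ -232. Every candidate vertex is excluded by some other constraint, so the feasible region is empty.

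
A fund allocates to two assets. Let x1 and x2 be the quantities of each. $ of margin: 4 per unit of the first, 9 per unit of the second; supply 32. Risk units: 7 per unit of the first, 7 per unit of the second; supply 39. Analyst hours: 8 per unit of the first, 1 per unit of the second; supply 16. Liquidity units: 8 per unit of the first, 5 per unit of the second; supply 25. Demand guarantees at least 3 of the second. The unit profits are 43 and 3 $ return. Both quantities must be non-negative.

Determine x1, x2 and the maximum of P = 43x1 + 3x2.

Feasible corners and P = 43x1 + 3x2:
  (0, 32/9) → P = 32/3
  (0, 3) → P = 9
  (5/4, 3) → P = 251/4

The binding constraints are 4x1 + 9x2 = 32 and 8x1 + 5x2 = 25.
Solving simultaneously gives x1 = 5/4, x2 = 3.

x1 = 5/4, x2 = 3, maximum P = 251/4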